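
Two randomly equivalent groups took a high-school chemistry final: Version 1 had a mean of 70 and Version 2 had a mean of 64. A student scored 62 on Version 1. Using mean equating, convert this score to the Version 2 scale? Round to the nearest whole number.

Mean equating: y = x + (M_Y − M_X) = 62 + (64 − 70) = 56

56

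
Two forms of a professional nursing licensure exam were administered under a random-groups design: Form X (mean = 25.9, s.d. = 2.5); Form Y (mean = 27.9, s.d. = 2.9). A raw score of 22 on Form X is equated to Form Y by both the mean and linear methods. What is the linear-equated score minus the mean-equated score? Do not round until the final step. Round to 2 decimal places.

-0.62

Mean-equated: 22 + (27.9 − 25.9) = 24.00
Linear-equated: (2.9/2.5)(22 − 25.9) + 27.9 = 23.376
Difference = 23.376 − 24.00 = -0.62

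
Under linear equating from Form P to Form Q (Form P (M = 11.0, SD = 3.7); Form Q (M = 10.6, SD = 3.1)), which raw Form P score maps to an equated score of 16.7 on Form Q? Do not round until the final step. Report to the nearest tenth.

Invert y = (SD_Y/SD_X)(x − M_X) + M_Y:
x = (SD_X/SD_Y)(y − M_Y) + M_X = (3.7/3.1)(16.7 − 10.6) + 11.0
x = 1.193548 × 6.100 + 11.0 = 18.3

18.3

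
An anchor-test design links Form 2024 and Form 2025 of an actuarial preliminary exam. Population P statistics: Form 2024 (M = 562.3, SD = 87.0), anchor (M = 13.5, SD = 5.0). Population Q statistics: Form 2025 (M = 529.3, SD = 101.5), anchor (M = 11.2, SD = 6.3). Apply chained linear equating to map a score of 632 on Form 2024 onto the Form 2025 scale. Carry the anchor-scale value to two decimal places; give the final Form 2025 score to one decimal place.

631.0

Form 2024 → anchor (Population P): v = (5.0/87.0)(632 − 562.3) + 13.5 = 17.51
anchor → Form 2025 (Population Q): y = (101.5/6.3)(17.51 − 11.2) + 529.3 = 631.0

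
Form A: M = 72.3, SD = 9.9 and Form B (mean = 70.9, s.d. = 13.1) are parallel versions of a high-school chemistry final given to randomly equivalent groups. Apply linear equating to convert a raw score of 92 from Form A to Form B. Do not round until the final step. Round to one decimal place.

97.0

Linear equating: y = (SD_Y/SD_X)(x − M_X) + M_Y
y = (13.1/9.9)(92 − 72.3) + 70.9
y = 1.323232 × 19.7 + 70.9 = 26.0677 + 70.9 = 97.0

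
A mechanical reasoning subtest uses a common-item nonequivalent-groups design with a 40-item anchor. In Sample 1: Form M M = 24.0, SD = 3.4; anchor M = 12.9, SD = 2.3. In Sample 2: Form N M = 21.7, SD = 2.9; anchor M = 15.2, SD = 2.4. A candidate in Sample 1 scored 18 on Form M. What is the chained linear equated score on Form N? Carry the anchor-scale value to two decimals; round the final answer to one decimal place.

14.0

Form M → anchor (Sample 1): v = (2.3/3.4)(18 − 24.0) + 12.9 = 8.84
anchor → Form N (Sample 2): y = (2.9/2.4)(8.84 − 15.2) + 21.7 = 14.0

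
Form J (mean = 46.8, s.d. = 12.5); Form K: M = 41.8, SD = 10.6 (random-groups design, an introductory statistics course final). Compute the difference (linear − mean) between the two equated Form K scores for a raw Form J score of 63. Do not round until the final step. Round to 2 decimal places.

-2.46

Mean-equated: 63 + (41.8 − 46.8) = 58.00
Linear-equated: (10.6/12.5)(63 − 46.8) + 41.8 = 55.538
Difference = 55.538 − 58.00 = -2.46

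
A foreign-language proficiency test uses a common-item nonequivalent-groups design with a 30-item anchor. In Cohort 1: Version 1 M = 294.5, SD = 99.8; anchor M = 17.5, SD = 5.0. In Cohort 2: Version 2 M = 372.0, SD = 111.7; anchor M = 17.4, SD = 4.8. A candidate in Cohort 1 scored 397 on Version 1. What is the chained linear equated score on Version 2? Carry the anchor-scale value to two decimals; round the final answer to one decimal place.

493.9

Version 1 → anchor (Cohort 1): v = (5.0/99.8)(397 − 294.5) + 17.5 = 22.64
anchor → Version 2 (Cohort 2): y = (111.7/4.8)(22.64 − 17.4) + 372.0 = 493.9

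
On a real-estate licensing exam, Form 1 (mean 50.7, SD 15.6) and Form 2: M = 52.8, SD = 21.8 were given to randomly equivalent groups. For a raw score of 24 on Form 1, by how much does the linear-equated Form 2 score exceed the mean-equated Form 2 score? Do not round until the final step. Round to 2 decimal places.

Mean-equated: 24 + (52.8 − 50.7) = 26.10
Linear-equated: (21.8/15.6)(24 − 50.7) + 52.8 = 15.488
Difference = 15.488 − 26.10 = -10.61

-10.61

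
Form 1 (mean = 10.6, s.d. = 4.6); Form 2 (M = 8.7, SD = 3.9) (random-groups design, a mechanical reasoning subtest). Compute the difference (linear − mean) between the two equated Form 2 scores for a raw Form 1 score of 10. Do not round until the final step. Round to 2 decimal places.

0.09

Mean-equated: 10 + (8.7 − 10.6) = 8.10
Linear-equated: (3.9/4.6)(10 − 10.6) + 8.7 = 8.191
Difference = 8.191 − 8.10 = 0.09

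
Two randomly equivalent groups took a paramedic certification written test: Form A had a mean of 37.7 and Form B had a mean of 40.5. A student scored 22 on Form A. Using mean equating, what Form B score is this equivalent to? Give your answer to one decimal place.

Mean equating: y = x + (M_Y − M_X) = 22 + (40.5 − 37.7) = 24.8

24.8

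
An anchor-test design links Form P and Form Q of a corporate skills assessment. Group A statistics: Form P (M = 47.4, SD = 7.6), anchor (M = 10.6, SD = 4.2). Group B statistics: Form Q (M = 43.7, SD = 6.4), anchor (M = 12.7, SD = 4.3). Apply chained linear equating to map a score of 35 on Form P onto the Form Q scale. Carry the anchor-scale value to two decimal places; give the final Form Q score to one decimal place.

30.4

Form P → anchor (Group A): v = (4.2/7.6)(35 − 47.4) + 10.6 = 3.75
anchor → Form Q (Group B): y = (6.4/4.3)(3.75 − 12.7) + 43.7 = 30.4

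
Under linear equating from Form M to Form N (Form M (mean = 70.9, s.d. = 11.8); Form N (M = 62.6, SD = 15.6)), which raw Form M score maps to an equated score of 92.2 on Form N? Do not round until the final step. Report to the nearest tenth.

Invert y = (SD_Y/SD_X)(x − M_X) + M_Y:
x = (SD_X/SD_Y)(y − M_Y) + M_X = (11.8/15.6)(92.2 − 62.6) + 70.9
x = 0.756410 × 29.600 + 70.9 = 93.3

93.3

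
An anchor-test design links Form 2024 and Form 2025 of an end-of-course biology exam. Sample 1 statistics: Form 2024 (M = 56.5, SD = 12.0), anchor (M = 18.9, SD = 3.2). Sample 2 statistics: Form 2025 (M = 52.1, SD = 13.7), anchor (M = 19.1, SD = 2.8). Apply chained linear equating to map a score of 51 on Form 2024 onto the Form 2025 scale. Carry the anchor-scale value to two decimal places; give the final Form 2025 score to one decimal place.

Form 2024 → anchor (Sample 1): v = (3.2/12.0)(51 − 56.5) + 18.9 = 17.43
anchor → Form 2025 (Sample 2): y = (13.7/2.8)(17.43 − 19.1) + 52.1 = 43.9

43.9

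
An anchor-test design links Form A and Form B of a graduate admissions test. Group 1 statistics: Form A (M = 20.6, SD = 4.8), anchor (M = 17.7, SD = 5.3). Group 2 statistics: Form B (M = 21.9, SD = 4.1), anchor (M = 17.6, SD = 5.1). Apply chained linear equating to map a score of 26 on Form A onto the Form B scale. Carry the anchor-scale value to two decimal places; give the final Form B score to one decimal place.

Form A → anchor (Group 1): v = (5.3/4.8)(26 − 20.6) + 17.7 = 23.66
anchor → Form B (Group 2): y = (4.1/5.1)(23.66 − 17.6) + 21.9 = 26.8

26.8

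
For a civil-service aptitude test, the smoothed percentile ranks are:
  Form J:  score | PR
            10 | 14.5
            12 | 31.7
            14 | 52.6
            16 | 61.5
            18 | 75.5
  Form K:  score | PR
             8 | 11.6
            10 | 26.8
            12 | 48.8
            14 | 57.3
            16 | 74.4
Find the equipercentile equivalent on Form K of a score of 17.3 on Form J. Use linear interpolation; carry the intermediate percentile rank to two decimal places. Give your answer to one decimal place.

15.6

PR of 17.3 on Form J: 61.5 + (17.3 − 16)/(18 − 16) × (75.5 − 61.5) = 70.60
On Form K, PR 70.60 falls between score 14 (PR 57.3) and 16 (PR 74.4).
Interpolate: 14 + (70.60 − 57.3)/(74.4 − 57.3) × (16 − 14) = 15.6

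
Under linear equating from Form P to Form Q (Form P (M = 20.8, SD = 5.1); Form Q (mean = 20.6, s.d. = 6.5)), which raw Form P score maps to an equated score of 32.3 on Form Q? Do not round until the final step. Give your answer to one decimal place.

30.0

Invert y = (SD_Y/SD_X)(x − M_X) + M_Y:
x = (SD_X/SD_Y)(y − M_Y) + M_X = (5.1/6.5)(32.3 − 20.6) + 20.8
x = 0.784615 × 11.700 + 20.8 = 30.0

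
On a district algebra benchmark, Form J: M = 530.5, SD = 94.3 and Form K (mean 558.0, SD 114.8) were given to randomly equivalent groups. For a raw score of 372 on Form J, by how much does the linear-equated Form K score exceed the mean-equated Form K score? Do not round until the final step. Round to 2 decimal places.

Mean-equated: 372 + (558.0 − 530.5) = 399.50
Linear-equated: (114.8/94.3)(372 − 530.5) + 558.0 = 365.043
Difference = 365.043 − 399.50 = -34.46

-34.46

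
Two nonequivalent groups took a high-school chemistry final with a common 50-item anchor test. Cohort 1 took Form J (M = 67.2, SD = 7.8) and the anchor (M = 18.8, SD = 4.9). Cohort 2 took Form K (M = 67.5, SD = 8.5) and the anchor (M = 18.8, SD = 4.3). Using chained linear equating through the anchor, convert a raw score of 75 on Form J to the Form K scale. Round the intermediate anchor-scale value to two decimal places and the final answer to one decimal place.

77.2

Form J → anchor (Cohort 1): v = (4.9/7.8)(75 − 67.2) + 18.8 = 23.70
anchor → Form K (Cohort 2): y = (8.5/4.3)(23.70 − 18.8) + 67.5 = 77.2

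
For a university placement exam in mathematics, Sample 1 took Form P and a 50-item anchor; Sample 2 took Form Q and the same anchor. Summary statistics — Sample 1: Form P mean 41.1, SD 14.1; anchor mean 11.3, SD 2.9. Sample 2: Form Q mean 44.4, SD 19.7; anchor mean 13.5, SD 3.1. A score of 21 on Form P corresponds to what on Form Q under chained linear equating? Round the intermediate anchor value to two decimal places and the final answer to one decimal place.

4.2

Form P → anchor (Sample 1): v = (2.9/14.1)(21 − 41.1) + 11.3 = 7.17
anchor → Form Q (Sample 2): y = (19.7/3.1)(7.17 − 13.5) + 44.4 = 4.2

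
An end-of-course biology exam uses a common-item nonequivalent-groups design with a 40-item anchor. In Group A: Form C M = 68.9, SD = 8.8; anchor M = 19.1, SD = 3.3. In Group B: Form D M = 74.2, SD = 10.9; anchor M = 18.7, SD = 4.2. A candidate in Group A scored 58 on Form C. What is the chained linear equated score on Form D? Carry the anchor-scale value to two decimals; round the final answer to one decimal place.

Form C → anchor (Group A): v = (3.3/8.8)(58 − 68.9) + 19.1 = 15.01
anchor → Form D (Group B): y = (10.9/4.2)(15.01 − 18.7) + 74.2 = 64.6

64.6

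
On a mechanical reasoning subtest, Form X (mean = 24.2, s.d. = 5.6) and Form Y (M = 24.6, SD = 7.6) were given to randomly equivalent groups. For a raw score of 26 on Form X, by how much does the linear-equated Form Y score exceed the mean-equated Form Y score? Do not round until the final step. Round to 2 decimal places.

Mean-equated: 26 + (24.6 − 24.2) = 26.40
Linear-equated: (7.6/5.6)(26 − 24.2) + 24.6 = 27.043
Difference = 27.043 − 26.40 = 0.64

0.64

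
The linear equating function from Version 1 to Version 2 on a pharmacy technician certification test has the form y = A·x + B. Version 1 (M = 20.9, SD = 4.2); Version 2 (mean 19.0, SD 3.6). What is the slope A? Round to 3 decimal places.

0.857

A = SD_Y / SD_X = 3.6 / 4.2 = 0.857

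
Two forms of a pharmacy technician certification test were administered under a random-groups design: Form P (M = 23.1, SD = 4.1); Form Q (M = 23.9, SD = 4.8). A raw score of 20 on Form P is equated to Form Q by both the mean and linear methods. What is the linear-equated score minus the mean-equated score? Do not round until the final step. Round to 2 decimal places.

-0.53

Mean-equated: 20 + (23.9 − 23.1) = 20.80
Linear-equated: (4.8/4.1)(20 − 23.1) + 23.9 = 20.271
Difference = 20.271 − 20.80 = -0.53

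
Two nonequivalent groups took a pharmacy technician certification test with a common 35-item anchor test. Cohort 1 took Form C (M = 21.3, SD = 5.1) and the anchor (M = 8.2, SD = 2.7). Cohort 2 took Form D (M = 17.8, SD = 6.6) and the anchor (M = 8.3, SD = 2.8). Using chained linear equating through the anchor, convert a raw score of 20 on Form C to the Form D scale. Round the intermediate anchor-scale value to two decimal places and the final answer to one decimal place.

15.9

Form C → anchor (Cohort 1): v = (2.7/5.1)(20 − 21.3) + 8.2 = 7.51
anchor → Form D (Cohort 2): y = (6.6/2.8)(7.51 − 8.3) + 17.8 = 15.9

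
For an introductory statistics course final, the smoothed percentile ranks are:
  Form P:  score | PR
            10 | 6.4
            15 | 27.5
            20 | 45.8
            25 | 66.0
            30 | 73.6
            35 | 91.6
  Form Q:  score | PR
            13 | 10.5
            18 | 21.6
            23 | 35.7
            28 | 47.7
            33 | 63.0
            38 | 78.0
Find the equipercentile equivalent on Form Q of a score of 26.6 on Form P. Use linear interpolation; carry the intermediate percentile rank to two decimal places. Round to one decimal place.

PR of 26.6 on Form P: 66.0 + (26.6 − 25)/(30 − 25) × (73.6 − 66.0) = 68.43
On Form Q, PR 68.43 falls between score 33 (PR 63.0) and 38 (PR 78.0).
Interpolate: 33 + (68.43 − 63.0)/(78.0 − 63.0) × (38 − 33) = 34.8

34.8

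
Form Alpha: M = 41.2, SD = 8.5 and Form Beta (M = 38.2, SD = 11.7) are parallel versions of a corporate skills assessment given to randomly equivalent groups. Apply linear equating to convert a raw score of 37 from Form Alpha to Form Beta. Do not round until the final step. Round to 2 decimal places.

Linear equating: y = (SD_Y/SD_X)(x − M_X) + M_Y
y = (11.7/8.5)(37 − 41.2) + 38.2
y = 1.376471 × -4.2 + 38.2 = -5.7812 + 38.2 = 32.42

32.42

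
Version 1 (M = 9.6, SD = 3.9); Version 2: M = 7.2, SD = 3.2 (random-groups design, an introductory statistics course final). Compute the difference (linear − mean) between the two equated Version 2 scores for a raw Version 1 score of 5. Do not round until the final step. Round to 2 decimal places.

Mean-equated: 5 + (7.2 − 9.6) = 2.60
Linear-equated: (3.2/3.9)(5 − 9.6) + 7.2 = 3.426
Difference = 3.426 − 2.60 = 0.83

0.83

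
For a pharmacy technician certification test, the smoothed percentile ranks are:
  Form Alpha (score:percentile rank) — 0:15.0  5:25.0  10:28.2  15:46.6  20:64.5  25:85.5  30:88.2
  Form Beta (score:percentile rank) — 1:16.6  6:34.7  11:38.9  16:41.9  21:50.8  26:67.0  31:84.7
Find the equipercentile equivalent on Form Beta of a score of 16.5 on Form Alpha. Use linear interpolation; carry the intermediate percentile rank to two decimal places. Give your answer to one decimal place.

21.4

PR of 16.5 on Form Alpha: 46.6 + (16.5 − 15)/(20 − 15) × (64.5 − 46.6) = 51.97
On Form Beta, PR 51.97 falls between score 21 (PR 50.8) and 26 (PR 67.0).
Interpolate: 21 + (51.97 − 50.8)/(67.0 − 50.8) × (26 − 21) = 21.4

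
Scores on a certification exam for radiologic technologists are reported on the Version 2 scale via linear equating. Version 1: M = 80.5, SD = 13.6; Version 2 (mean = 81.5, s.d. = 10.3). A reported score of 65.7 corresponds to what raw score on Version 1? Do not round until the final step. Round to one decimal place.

59.6

Invert y = (SD_Y/SD_X)(x − M_X) + M_Y:
x = (SD_X/SD_Y)(y − M_Y) + M_X = (13.6/10.3)(65.7 − 81.5) + 80.5
x = 1.320388 × -15.800 + 80.5 = 59.6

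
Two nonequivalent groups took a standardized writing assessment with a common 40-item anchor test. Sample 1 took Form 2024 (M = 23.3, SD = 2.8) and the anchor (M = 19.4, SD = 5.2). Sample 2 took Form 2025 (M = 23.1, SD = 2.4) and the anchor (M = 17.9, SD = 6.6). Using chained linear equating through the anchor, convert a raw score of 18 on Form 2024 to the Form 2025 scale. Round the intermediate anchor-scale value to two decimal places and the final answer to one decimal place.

20.1

Form 2024 → anchor (Sample 1): v = (5.2/2.8)(18 − 23.3) + 19.4 = 9.56
anchor → Form 2025 (Sample 2): y = (2.4/6.6)(9.56 − 17.9) + 23.1 = 20.1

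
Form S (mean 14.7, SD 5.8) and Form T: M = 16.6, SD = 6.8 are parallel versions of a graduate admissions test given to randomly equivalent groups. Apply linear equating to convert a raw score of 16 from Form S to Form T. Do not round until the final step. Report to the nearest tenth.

Linear equating: y = (SD_Y/SD_X)(x − M_X) + M_Y
y = (6.8/5.8)(16 − 14.7) + 16.6
y = 1.172414 × 1.3 + 16.6 = 1.5241 + 16.6 = 18.1

18.1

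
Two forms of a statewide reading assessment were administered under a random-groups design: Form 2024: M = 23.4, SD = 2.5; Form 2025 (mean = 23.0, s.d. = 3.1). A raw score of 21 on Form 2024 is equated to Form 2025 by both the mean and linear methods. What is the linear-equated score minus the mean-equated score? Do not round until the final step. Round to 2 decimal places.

-0.58

Mean-equated: 21 + (23.0 − 23.4) = 20.60
Linear-equated: (3.1/2.5)(21 − 23.4) + 23.0 = 20.024
Difference = 20.024 − 20.60 = -0.58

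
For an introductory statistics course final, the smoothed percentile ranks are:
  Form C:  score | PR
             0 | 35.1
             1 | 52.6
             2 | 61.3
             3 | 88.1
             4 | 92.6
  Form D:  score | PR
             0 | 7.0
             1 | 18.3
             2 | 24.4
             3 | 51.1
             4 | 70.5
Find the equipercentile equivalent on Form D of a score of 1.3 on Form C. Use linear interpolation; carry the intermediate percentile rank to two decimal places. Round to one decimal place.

3.2

PR of 1.3 on Form C: 52.6 + (1.3 − 1)/(2 − 1) × (61.3 − 52.6) = 55.21
On Form D, PR 55.21 falls between score 3 (PR 51.1) and 4 (PR 70.5).
Interpolate: 3 + (55.21 − 51.1)/(70.5 − 51.1) × (4 − 3) = 3.2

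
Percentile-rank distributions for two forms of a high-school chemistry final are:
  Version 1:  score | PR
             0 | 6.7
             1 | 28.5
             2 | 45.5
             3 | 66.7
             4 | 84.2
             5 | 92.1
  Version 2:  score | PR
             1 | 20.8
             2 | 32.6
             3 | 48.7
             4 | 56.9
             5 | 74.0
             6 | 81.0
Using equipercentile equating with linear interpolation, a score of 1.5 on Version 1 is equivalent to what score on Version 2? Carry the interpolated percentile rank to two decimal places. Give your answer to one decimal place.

PR of 1.5 on Version 1: 28.5 + (1.5 − 1)/(2 − 1) × (45.5 − 28.5) = 37.00
On Version 2, PR 37.00 falls between score 2 (PR 32.6) and 3 (PR 48.7).
Interpolate: 2 + (37.00 − 32.6)/(48.7 − 32.6) × (3 − 2) = 2.3

2.3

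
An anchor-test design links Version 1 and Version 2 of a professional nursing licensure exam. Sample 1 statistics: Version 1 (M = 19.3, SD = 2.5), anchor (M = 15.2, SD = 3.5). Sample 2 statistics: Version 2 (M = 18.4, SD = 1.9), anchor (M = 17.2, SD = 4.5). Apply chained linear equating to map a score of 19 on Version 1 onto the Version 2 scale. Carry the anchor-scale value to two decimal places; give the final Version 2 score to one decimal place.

17.4

Version 1 → anchor (Sample 1): v = (3.5/2.5)(19 − 19.3) + 15.2 = 14.78
anchor → Version 2 (Sample 2): y = (1.9/4.5)(14.78 − 17.2) + 18.4 = 17.4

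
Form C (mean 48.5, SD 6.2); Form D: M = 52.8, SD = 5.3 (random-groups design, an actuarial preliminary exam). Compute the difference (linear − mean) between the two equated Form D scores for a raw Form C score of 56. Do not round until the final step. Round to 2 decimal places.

-1.09

Mean-equated: 56 + (52.8 − 48.5) = 60.30
Linear-equated: (5.3/6.2)(56 − 48.5) + 52.8 = 59.211
Difference = 59.211 − 60.30 = -1.09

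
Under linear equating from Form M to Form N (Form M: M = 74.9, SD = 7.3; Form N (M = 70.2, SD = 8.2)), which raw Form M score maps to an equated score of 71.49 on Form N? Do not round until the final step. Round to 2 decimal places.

76.05

Invert y = (SD_Y/SD_X)(x − M_X) + M_Y:
x = (SD_X/SD_Y)(y − M_Y) + M_X = (7.3/8.2)(71.49 − 70.2) + 74.9
x = 0.890244 × 1.290 + 74.9 = 76.05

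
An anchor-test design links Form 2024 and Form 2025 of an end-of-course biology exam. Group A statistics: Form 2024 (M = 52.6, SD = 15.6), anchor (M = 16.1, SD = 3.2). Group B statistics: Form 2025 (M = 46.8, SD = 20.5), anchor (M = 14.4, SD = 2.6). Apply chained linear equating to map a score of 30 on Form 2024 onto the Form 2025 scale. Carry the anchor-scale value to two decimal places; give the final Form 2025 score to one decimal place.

23.6

Form 2024 → anchor (Group A): v = (3.2/15.6)(30 − 52.6) + 16.1 = 11.46
anchor → Form 2025 (Group B): y = (20.5/2.6)(11.46 − 14.4) + 46.8 = 23.6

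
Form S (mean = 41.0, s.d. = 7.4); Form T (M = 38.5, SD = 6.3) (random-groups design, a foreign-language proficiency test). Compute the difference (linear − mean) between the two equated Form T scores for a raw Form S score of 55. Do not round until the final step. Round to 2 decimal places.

-2.08

Mean-equated: 55 + (38.5 − 41.0) = 52.50
Linear-equated: (6.3/7.4)(55 − 41.0) + 38.5 = 50.419
Difference = 50.419 − 52.50 = -2.08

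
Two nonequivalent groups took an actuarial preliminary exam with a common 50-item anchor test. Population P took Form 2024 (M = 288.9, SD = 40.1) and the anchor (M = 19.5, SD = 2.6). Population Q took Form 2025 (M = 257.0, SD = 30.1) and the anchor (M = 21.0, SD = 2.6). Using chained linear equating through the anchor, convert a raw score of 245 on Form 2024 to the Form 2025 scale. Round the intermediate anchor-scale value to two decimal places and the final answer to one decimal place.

206.6

Form 2024 → anchor (Population P): v = (2.6/40.1)(245 − 288.9) + 19.5 = 16.65
anchor → Form 2025 (Population Q): y = (30.1/2.6)(16.65 − 21.0) + 257.0 = 206.6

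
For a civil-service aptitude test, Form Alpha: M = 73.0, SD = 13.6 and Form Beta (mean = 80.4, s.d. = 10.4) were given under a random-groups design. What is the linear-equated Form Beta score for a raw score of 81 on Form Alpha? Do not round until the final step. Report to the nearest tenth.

86.5

Linear equating: y = (SD_Y/SD_X)(x − M_X) + M_Y
y = (10.4/13.6)(81 − 73.0) + 80.4
y = 0.764706 × 8.0 + 80.4 = 6.1176 + 80.4 = 86.5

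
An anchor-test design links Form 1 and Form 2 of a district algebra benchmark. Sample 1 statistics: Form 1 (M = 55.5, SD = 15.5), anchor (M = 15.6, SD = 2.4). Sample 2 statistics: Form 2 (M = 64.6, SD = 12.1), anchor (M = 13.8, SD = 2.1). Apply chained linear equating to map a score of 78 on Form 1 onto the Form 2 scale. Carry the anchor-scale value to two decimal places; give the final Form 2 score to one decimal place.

Form 1 → anchor (Sample 1): v = (2.4/15.5)(78 − 55.5) + 15.6 = 19.08
anchor → Form 2 (Sample 2): y = (12.1/2.1)(19.08 − 13.8) + 64.6 = 95.0

95.0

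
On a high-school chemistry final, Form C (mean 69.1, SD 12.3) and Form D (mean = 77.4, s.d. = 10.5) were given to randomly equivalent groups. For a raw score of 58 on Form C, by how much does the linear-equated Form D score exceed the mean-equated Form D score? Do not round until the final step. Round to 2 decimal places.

Mean-equated: 58 + (77.4 − 69.1) = 66.30
Linear-equated: (10.5/12.3)(58 − 69.1) + 77.4 = 67.924
Difference = 67.924 − 66.30 = 1.62

1.62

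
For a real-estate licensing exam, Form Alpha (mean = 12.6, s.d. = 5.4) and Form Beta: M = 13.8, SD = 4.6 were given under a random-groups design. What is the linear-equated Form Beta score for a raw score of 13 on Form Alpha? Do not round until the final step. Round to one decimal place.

14.1

Linear equating: y = (SD_Y/SD_X)(x − M_X) + M_Y
y = (4.6/5.4)(13 − 12.6) + 13.8
y = 0.851852 × 0.4 + 13.8 = 0.3407 + 13.8 = 14.1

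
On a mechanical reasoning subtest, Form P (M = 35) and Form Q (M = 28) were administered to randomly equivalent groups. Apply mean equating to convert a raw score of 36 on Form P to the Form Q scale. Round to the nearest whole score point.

29

Mean equating: y = x + (M_Y − M_X) = 36 + (28 − 35) = 29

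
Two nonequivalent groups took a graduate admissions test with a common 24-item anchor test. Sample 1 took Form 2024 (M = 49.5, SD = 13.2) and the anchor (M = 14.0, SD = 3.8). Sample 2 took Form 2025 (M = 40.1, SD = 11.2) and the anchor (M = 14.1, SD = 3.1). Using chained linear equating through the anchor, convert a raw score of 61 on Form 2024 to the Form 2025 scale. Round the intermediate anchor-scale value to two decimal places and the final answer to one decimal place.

51.7

Form 2024 → anchor (Sample 1): v = (3.8/13.2)(61 − 49.5) + 14.0 = 17.31
anchor → Form 2025 (Sample 2): y = (11.2/3.1)(17.31 − 14.1) + 40.1 = 51.7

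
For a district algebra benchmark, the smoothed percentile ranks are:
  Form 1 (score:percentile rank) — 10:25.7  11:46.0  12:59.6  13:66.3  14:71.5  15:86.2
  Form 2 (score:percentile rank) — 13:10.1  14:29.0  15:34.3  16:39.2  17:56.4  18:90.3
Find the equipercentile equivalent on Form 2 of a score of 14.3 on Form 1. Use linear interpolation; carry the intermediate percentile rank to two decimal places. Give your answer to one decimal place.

17.6

PR of 14.3 on Form 1: 71.5 + (14.3 − 14)/(15 − 14) × (86.2 − 71.5) = 75.91
On Form 2, PR 75.91 falls between score 17 (PR 56.4) and 18 (PR 90.3).
Interpolate: 17 + (75.91 − 56.4)/(90.3 − 56.4) × (18 − 17) = 17.6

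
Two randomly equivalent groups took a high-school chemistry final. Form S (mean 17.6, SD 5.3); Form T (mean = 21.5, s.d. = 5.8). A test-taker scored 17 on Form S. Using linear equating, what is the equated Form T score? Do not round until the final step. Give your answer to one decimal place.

Linear equating: y = (SD_Y/SD_X)(x − M_X) + M_Y
y = (5.8/5.3)(17 − 17.6) + 21.5
y = 1.094340 × -0.6 + 21.5 = -0.6566 + 21.5 = 20.8

20.8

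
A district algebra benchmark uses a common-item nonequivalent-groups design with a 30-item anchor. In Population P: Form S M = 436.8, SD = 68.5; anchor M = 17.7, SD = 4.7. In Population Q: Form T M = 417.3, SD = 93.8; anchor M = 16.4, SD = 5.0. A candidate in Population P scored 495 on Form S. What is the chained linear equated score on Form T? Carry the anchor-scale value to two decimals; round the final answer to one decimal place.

516.5

Form S → anchor (Population P): v = (4.7/68.5)(495 − 436.8) + 17.7 = 21.69
anchor → Form T (Population Q): y = (93.8/5.0)(21.69 − 16.4) + 417.3 = 516.5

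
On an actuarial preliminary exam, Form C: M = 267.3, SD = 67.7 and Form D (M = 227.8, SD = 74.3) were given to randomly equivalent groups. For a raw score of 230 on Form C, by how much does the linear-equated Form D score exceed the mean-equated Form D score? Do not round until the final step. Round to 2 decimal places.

Mean-equated: 230 + (227.8 − 267.3) = 190.50
Linear-equated: (74.3/67.7)(230 − 267.3) + 227.8 = 186.864
Difference = 186.864 − 190.50 = -3.64

-3.64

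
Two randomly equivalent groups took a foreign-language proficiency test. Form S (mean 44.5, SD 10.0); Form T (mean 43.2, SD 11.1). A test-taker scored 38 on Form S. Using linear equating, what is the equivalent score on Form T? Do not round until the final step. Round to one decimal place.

36.0

Linear equating: y = (SD_Y/SD_X)(x − M_X) + M_Y
y = (11.1/10.0)(38 − 44.5) + 43.2
y = 1.110000 × -6.5 + 43.2 = -7.2150 + 43.2 = 36.0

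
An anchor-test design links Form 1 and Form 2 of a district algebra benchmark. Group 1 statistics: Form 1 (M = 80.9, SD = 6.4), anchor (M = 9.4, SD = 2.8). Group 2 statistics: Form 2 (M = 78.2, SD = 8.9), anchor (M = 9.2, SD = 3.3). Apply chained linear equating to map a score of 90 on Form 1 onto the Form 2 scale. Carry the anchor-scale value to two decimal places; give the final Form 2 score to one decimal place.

89.5

Form 1 → anchor (Group 1): v = (2.8/6.4)(90 − 80.9) + 9.4 = 13.38
anchor → Form 2 (Group 2): y = (8.9/3.3)(13.38 − 9.2) + 78.2 = 89.5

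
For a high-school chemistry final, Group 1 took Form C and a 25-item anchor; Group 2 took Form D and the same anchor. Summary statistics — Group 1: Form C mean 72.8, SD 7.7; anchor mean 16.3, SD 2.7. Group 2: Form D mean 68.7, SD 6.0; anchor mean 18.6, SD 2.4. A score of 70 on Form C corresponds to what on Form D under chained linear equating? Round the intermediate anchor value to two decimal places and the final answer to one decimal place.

60.5

Form C → anchor (Group 1): v = (2.7/7.7)(70 − 72.8) + 16.3 = 15.32
anchor → Form D (Group 2): y = (6.0/2.4)(15.32 − 18.6) + 68.7 = 60.5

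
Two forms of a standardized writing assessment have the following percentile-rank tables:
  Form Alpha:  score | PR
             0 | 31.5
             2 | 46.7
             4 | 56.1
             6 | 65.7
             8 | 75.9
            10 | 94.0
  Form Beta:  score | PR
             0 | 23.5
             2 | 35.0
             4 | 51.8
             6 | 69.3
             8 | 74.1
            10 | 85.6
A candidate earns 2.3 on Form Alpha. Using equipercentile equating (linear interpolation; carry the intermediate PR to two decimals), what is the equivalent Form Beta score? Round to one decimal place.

PR of 2.3 on Form Alpha: 46.7 + (2.3 − 2)/(4 − 2) × (56.1 − 46.7) = 48.11
On Form Beta, PR 48.11 falls between score 2 (PR 35.0) and 4 (PR 51.8).
Interpolate: 2 + (48.11 − 35.0)/(51.8 − 35.0) × (4 − 2) = 3.6

3.6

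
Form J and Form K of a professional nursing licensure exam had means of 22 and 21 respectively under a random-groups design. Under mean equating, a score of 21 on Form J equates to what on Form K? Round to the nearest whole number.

Mean equating: y = x + (M_Y − M_X) = 21 + (21 − 22) = 20

20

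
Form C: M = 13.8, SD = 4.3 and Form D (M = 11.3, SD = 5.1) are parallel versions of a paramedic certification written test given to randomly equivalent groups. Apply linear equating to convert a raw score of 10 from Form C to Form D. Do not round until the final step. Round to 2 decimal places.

6.79

Linear equating: y = (SD_Y/SD_X)(x − M_X) + M_Y
y = (5.1/4.3)(10 − 13.8) + 11.3
y = 1.186047 × -3.8 + 11.3 = -4.5070 + 11.3 = 6.79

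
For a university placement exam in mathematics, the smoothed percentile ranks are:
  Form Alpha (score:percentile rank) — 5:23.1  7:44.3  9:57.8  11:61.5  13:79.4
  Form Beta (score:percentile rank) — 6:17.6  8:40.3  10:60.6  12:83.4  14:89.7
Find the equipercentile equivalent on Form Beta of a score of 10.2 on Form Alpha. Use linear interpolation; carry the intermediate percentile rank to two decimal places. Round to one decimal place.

PR of 10.2 on Form Alpha: 57.8 + (10.2 − 9)/(11 − 9) × (61.5 − 57.8) = 60.02
On Form Beta, PR 60.02 falls between score 8 (PR 40.3) and 10 (PR 60.6).
Interpolate: 8 + (60.02 − 40.3)/(60.6 − 40.3) × (10 − 8) = 9.9

9.9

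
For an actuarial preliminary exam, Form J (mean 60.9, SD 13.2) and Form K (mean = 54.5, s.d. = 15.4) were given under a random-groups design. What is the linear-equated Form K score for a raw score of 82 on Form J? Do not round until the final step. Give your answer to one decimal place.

79.1

Linear equating: y = (SD_Y/SD_X)(x − M_X) + M_Y
y = (15.4/13.2)(82 − 60.9) + 54.5
y = 1.166667 × 21.1 + 54.5 = 24.6167 + 54.5 = 79.1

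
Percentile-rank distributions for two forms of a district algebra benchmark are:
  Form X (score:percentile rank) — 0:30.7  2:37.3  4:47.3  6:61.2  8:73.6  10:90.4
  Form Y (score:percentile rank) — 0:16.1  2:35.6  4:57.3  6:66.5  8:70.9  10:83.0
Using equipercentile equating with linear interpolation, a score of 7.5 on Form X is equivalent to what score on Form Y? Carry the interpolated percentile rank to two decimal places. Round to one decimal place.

PR of 7.5 on Form X: 61.2 + (7.5 − 6)/(8 − 6) × (73.6 − 61.2) = 70.50
On Form Y, PR 70.50 falls between score 6 (PR 66.5) and 8 (PR 70.9).
Interpolate: 6 + (70.50 − 66.5)/(70.9 − 66.5) × (8 − 6) = 7.8

7.8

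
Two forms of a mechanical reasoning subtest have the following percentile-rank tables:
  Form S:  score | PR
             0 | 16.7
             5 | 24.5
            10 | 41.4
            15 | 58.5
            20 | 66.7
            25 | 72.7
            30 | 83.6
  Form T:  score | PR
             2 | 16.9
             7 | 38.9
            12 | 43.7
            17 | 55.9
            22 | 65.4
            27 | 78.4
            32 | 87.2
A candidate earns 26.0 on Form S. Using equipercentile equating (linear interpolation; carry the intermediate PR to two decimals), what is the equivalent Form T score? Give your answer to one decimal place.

25.6

PR of 26.0 on Form S: 72.7 + (26.0 − 25)/(30 − 25) × (83.6 − 72.7) = 74.88
On Form T, PR 74.88 falls between score 22 (PR 65.4) and 27 (PR 78.4).
Interpolate: 22 + (74.88 − 65.4)/(78.4 − 65.4) × (27 − 22) = 25.6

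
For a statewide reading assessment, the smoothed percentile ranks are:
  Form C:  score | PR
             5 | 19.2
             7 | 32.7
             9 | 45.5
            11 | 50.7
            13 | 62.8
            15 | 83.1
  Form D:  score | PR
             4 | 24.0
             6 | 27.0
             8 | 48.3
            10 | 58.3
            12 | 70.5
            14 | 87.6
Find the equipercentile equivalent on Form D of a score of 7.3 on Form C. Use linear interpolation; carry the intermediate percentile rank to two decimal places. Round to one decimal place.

PR of 7.3 on Form C: 32.7 + (7.3 − 7)/(9 − 7) × (45.5 − 32.7) = 34.62
On Form D, PR 34.62 falls between score 6 (PR 27.0) and 8 (PR 48.3).
Interpolate: 6 + (34.62 − 27.0)/(48.3 − 27.0) × (8 − 6) = 6.7

6.7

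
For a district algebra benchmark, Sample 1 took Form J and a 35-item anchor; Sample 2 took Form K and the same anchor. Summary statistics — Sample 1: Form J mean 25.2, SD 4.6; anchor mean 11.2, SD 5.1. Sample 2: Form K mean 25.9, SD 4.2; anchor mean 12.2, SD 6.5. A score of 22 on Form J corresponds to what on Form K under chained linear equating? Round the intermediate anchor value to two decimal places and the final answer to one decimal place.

Form J → anchor (Sample 1): v = (5.1/4.6)(22 − 25.2) + 11.2 = 7.65
anchor → Form K (Sample 2): y = (4.2/6.5)(7.65 − 12.2) + 25.9 = 23.0

23.0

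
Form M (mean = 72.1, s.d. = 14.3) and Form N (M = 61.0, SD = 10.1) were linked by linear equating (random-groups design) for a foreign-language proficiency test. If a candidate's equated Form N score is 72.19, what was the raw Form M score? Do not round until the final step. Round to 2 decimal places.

87.94

Invert y = (SD_Y/SD_X)(x − M_X) + M_Y:
x = (SD_X/SD_Y)(y − M_Y) + M_X = (14.3/10.1)(72.19 − 61.0) + 72.1
x = 1.415842 × 11.190 + 72.1 = 87.94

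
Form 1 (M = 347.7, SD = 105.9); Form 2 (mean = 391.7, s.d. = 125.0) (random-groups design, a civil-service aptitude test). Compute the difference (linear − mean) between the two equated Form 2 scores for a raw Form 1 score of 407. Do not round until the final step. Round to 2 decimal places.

10.70

Mean-equated: 407 + (391.7 − 347.7) = 451.00
Linear-equated: (125.0/105.9)(407 − 347.7) + 391.7 = 461.695
Difference = 461.695 − 451.00 = 10.70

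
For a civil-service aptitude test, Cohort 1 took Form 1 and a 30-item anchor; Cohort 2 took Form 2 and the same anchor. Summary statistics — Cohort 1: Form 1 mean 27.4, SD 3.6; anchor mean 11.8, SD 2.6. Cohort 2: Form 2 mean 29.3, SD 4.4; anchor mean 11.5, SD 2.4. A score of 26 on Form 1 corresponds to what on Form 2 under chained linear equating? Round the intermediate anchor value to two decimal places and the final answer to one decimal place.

Form 1 → anchor (Cohort 1): v = (2.6/3.6)(26 − 27.4) + 11.8 = 10.79
anchor → Form 2 (Cohort 2): y = (4.4/2.4)(10.79 − 11.5) + 29.3 = 28.0

28.0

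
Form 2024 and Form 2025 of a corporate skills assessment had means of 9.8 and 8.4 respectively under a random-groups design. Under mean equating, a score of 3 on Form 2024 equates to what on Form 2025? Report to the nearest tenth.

1.6

Mean equating: y = x + (M_Y − M_X) = 3 + (8.4 − 9.8) = 1.6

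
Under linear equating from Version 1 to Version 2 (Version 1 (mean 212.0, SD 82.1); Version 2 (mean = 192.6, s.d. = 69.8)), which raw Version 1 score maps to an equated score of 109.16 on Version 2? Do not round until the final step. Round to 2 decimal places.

Invert y = (SD_Y/SD_X)(x − M_X) + M_Y:
x = (SD_X/SD_Y)(y − M_Y) + M_X = (82.1/69.8)(109.16 − 192.6) + 212.0
x = 1.176218 × -83.440 + 212.0 = 113.86

113.86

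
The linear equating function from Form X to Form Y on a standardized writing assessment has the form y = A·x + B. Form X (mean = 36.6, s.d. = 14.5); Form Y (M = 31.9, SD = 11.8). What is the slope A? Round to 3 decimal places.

A = SD_Y / SD_X = 11.8 / 14.5 = 0.814

0.814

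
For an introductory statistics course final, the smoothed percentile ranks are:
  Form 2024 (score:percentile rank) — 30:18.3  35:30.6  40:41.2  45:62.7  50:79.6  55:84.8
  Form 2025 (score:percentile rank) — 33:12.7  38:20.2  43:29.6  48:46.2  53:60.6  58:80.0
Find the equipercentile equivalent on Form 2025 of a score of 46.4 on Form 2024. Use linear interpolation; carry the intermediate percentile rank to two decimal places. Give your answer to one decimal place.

PR of 46.4 on Form 2024: 62.7 + (46.4 − 45)/(50 − 45) × (79.6 − 62.7) = 67.43
On Form 2025, PR 67.43 falls between score 53 (PR 60.6) and 58 (PR 80.0).
Interpolate: 53 + (67.43 − 60.6)/(80.0 − 60.6) × (58 − 53) = 54.8

54.8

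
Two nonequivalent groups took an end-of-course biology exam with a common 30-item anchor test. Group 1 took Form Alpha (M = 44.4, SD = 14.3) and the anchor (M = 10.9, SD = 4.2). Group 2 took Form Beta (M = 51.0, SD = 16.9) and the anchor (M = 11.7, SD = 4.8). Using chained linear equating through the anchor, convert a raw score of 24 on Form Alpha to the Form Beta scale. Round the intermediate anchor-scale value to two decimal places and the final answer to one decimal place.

Form Alpha → anchor (Group 1): v = (4.2/14.3)(24 − 44.4) + 10.9 = 4.91
anchor → Form Beta (Group 2): y = (16.9/4.8)(4.91 − 11.7) + 51.0 = 27.1

27.1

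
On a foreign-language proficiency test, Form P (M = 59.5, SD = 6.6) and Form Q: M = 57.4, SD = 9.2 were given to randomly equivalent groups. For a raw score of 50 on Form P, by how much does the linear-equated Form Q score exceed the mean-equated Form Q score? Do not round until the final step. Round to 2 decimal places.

Mean-equated: 50 + (57.4 − 59.5) = 47.90
Linear-equated: (9.2/6.6)(50 − 59.5) + 57.4 = 44.158
Difference = 44.158 − 47.90 = -3.74

-3.74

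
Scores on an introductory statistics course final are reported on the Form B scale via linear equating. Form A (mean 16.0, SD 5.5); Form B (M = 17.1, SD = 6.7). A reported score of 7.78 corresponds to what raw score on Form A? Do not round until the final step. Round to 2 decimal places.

Invert y = (SD_Y/SD_X)(x − M_X) + M_Y:
x = (SD_X/SD_Y)(y − M_Y) + M_X = (5.5/6.7)(7.78 − 17.1) + 16.0
x = 0.820896 × -9.320 + 16.0 = 8.35

8.35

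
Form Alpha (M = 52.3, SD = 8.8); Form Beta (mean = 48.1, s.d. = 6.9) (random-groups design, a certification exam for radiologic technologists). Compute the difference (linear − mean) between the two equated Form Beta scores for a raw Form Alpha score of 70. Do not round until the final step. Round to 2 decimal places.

-3.82

Mean-equated: 70 + (48.1 − 52.3) = 65.80
Linear-equated: (6.9/8.8)(70 − 52.3) + 48.1 = 61.978
Difference = 61.978 − 65.80 = -3.82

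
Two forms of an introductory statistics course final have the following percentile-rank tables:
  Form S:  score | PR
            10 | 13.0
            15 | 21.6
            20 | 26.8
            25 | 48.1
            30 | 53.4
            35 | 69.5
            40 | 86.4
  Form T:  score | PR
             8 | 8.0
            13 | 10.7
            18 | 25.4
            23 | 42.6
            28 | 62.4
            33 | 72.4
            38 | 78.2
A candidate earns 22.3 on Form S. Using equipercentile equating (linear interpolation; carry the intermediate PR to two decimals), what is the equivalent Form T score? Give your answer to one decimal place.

PR of 22.3 on Form S: 26.8 + (22.3 − 20)/(25 − 20) × (48.1 − 26.8) = 36.60
On Form T, PR 36.60 falls between score 18 (PR 25.4) and 23 (PR 42.6).
Interpolate: 18 + (36.60 − 25.4)/(42.6 − 25.4) × (23 − 18) = 21.3

21.3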